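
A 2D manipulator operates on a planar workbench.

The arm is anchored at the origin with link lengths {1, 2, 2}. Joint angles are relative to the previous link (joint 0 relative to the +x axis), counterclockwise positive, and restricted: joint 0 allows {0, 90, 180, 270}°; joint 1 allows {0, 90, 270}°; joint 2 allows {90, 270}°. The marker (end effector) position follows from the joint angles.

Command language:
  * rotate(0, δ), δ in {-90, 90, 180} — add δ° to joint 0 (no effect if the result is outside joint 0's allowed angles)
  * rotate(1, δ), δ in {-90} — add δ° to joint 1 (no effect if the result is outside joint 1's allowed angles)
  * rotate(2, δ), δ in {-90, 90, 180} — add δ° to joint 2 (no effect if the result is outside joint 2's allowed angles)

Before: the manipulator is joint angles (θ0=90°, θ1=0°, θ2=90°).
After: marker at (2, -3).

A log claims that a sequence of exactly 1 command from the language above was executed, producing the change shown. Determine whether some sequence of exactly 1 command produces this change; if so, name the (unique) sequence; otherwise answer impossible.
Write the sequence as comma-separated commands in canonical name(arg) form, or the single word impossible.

rotate(0, 180)

begin: joint angles (θ0=90°, θ1=0°, θ2=90°)
1. rotate(0, 180) → joint angles (θ0=270°, θ1=0°, θ2=90°)
all 7 alternatives checked — unique.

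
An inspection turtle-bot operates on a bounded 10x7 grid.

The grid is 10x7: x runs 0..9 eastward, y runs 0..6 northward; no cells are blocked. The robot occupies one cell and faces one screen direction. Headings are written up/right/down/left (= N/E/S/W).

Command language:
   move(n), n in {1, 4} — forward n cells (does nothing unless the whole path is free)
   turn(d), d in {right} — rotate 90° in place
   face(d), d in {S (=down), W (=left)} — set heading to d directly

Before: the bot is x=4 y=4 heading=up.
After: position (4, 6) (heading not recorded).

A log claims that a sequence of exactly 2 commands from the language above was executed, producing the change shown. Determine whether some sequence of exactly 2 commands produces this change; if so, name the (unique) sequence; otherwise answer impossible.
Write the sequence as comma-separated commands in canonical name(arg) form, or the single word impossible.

move(1), move(1)

begin: x=4 y=4 heading=up
step 1 (move(1)): x=4 y=5 heading=up
step 2 (move(1)): x=4 y=6 heading=up
no other 2-command option fits: unique.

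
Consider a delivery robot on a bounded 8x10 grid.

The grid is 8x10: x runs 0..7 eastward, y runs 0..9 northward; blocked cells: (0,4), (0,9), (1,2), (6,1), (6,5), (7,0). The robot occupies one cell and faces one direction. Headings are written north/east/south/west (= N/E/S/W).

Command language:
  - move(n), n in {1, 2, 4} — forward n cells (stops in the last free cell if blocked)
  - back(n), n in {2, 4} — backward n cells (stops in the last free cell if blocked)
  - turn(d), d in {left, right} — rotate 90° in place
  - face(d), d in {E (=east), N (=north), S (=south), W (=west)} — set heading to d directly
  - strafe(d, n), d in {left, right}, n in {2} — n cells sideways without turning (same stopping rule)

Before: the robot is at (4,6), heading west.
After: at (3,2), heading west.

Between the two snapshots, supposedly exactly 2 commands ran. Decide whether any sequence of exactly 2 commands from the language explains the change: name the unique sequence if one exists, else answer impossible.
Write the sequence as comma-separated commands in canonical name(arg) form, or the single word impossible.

impossible

all 169 sequences checked — none match.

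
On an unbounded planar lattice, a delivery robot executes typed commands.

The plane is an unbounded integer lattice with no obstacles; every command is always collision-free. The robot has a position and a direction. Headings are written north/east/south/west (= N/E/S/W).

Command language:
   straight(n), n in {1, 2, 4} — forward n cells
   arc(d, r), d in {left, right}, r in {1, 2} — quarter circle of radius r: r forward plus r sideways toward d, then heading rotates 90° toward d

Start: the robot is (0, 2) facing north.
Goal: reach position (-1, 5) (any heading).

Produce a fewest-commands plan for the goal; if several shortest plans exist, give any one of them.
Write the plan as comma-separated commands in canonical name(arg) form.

start: (0, 2) facing north
[1] after straight(2): (0, 4) facing north
[2] after arc(left, 1): (-1, 5) facing west
nothing shorter than 2 reaches the goal.

straight(2), arc(left, 1)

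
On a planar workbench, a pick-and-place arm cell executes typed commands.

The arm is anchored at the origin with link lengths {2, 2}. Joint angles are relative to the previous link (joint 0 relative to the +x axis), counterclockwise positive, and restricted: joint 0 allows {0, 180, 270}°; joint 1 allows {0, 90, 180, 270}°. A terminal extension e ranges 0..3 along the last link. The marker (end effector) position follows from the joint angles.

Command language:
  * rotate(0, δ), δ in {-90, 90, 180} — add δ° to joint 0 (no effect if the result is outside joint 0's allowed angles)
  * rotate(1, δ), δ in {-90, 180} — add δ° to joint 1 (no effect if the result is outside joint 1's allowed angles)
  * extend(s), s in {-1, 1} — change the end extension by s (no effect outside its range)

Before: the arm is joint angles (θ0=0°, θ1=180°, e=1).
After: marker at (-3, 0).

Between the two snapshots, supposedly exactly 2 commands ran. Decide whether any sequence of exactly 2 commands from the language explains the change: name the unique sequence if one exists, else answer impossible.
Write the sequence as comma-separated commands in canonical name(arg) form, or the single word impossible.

from: joint angles (θ0=0°, θ1=180°, e=1)
[1] after extend(1): joint angles (θ0=0°, θ1=180°, e=2)
[2] after extend(1): joint angles (θ0=0°, θ1=180°, e=3)
uniquely the one of 49 2-step routes that fits.

extend(1), extend(1)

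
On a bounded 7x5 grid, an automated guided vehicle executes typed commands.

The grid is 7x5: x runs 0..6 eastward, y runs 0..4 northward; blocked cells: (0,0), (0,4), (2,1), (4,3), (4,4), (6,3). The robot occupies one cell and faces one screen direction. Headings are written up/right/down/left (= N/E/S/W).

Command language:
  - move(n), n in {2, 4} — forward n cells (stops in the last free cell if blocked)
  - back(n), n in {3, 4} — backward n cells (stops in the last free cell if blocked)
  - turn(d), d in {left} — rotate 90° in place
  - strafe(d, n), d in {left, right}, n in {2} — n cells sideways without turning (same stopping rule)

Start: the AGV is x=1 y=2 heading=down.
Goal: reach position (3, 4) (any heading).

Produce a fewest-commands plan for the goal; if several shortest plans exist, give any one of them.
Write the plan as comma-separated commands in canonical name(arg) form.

strafe(left, 2), back(4)

start: x=1 y=2 heading=down
1. strafe(left, 2) → x=3 y=2 heading=down
2. back(4) → x=3 y=4 heading=down
no 1-step plan works, so 2 is optimal.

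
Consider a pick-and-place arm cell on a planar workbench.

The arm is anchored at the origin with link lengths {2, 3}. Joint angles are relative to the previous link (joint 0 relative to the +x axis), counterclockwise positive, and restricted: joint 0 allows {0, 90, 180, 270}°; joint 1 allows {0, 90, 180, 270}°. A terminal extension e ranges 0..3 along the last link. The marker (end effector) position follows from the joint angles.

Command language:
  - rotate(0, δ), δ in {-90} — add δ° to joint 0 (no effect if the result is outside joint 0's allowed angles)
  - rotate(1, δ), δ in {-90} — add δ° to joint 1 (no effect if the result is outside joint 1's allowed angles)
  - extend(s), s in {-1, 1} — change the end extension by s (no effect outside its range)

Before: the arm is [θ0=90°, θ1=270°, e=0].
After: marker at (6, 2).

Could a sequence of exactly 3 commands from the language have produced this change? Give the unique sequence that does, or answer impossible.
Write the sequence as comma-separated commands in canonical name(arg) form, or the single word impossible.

start: [θ0=90°, θ1=270°, e=0]
[1] after extend(1): [θ0=90°, θ1=270°, e=1]
[2] after extend(1): [θ0=90°, θ1=270°, e=2]
[3] after extend(1): [θ0=90°, θ1=270°, e=3]
no other 3-command option fits: unique.

extend(1), extend(1), extend(1)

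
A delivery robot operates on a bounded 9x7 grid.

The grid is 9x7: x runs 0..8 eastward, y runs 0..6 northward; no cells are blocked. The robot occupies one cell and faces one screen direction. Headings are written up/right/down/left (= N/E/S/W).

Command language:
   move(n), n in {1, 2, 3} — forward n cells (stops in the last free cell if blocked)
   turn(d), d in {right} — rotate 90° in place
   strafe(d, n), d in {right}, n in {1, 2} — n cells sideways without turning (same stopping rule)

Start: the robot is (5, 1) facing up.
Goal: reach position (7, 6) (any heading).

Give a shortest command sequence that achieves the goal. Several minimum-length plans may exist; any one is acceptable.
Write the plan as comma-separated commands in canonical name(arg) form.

t0: (5, 1) facing up
t=1 move(2) ⇒ (5, 3) facing up
t=2 strafe(right, 2) ⇒ (7, 3) facing up
t=3 move(3) ⇒ (7, 6) facing up
no 2-step plan works, so 3 is optimal.

move(2), strafe(right, 2), move(3)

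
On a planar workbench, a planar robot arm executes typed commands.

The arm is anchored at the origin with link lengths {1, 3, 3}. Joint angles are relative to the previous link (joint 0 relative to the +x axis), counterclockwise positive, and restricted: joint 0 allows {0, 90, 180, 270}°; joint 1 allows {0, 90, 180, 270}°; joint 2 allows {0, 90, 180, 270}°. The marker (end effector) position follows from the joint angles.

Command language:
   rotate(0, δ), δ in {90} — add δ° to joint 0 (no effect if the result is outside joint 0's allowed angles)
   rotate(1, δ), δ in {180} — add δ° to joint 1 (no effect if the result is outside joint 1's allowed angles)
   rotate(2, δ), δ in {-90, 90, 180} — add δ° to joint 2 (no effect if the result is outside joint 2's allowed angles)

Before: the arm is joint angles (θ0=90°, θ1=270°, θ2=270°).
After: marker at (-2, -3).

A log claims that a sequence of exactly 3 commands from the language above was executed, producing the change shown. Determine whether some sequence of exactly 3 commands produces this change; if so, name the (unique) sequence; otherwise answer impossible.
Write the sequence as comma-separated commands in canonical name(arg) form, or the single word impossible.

rotate(0, 90), rotate(0, 90), rotate(0, 90)

begin: joint angles (θ0=90°, θ1=270°, θ2=270°)
step 1 (rotate(0, 90)): joint angles (θ0=180°, θ1=270°, θ2=270°)
step 2 (rotate(0, 90)): joint angles (θ0=270°, θ1=270°, θ2=270°)
step 3 (rotate(0, 90)): joint angles (θ0=0°, θ1=270°, θ2=270°)
no rival 3-sequence matches.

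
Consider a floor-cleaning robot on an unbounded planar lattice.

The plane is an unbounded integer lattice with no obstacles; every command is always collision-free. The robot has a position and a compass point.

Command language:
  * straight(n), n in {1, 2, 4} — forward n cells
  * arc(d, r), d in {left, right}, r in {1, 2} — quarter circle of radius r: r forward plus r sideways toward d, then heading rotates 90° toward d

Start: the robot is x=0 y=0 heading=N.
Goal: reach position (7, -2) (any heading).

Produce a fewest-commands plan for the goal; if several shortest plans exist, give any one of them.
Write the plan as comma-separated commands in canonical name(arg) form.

arc(right, 1), straight(4), arc(right, 2), straight(1)

from: x=0 y=0 heading=N
step 1 (arc(right, 1)): x=1 y=1 heading=E
step 2 (straight(4)): x=5 y=1 heading=E
step 3 (arc(right, 2)): x=7 y=-1 heading=S
step 4 (straight(1)): x=7 y=-2 heading=S
shorter routes all fall short; 4 is best.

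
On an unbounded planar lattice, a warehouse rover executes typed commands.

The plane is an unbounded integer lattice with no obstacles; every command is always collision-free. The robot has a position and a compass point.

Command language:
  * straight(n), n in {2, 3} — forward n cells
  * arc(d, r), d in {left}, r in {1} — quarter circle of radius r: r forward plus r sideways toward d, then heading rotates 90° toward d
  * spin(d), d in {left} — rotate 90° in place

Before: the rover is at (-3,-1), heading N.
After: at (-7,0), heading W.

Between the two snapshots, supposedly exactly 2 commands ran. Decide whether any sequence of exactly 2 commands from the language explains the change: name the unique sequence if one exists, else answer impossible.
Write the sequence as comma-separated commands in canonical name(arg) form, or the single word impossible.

key: cell and facing (now W) both changed — the 2 commands mix motion and turning
begin: at (-3,-1), heading N
step 1 (arc(left, 1)): at (-4,0), heading W
step 2 (straight(3)): at (-7,0), heading W
all 16 alternatives checked — unique.

arc(left, 1), straight(3)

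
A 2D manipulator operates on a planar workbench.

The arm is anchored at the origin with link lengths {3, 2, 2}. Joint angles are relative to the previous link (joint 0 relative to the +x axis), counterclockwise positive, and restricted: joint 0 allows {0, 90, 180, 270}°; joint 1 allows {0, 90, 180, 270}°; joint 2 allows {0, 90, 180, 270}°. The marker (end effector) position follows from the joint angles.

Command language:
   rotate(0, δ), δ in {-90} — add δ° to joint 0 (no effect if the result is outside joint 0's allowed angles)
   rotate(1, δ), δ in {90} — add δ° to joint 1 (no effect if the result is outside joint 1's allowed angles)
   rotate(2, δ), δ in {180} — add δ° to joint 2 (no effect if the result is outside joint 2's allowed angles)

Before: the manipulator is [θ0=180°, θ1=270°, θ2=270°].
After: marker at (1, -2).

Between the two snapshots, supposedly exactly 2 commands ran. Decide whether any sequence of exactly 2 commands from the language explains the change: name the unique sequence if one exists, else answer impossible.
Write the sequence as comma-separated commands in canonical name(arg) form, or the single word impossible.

start: [θ0=180°, θ1=270°, θ2=270°]
step 1 (rotate(0, -90)): [θ0=90°, θ1=270°, θ2=270°]
step 2 (rotate(0, -90)): [θ0=0°, θ1=270°, θ2=270°]
uniquely the one of 9 2-step routes that fits.

rotate(0, -90), rotate(0, -90)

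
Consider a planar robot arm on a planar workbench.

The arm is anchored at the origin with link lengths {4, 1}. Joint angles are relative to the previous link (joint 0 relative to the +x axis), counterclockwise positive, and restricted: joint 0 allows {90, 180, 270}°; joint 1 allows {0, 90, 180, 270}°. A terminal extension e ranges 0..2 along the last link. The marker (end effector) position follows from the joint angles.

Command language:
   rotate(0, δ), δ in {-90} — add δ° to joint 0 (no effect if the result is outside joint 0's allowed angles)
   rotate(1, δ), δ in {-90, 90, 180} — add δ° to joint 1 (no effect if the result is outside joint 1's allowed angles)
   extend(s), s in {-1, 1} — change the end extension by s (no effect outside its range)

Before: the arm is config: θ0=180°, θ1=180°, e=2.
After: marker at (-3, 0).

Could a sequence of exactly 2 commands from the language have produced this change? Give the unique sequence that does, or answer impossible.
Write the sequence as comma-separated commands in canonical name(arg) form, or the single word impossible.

from: config: θ0=180°, θ1=180°, e=2
step 1 (extend(-1)): config: θ0=180°, θ1=180°, e=1
step 2 (extend(-1)): config: θ0=180°, θ1=180°, e=0
all 36 alternatives checked — unique.

extend(-1), extend(-1)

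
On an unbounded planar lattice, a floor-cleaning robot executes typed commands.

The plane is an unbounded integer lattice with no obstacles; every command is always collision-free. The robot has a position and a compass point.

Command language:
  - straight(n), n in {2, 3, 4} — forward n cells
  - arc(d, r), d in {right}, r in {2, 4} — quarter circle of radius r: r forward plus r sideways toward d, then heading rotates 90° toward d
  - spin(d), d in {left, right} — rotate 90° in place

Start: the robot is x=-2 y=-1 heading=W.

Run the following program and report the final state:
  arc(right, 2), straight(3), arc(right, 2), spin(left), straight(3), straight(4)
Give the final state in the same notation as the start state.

begin: x=-2 y=-1 heading=W
1. arc(right, 2) → x=-4 y=1 heading=N
2. straight(3) → x=-4 y=4 heading=N
3. arc(right, 2) → x=-2 y=6 heading=E
4. spin(left) → x=-2 y=6 heading=N
5. straight(3) → x=-2 y=9 heading=N
6. straight(4) → x=-2 y=13 heading=N

x=-2 y=13 heading=N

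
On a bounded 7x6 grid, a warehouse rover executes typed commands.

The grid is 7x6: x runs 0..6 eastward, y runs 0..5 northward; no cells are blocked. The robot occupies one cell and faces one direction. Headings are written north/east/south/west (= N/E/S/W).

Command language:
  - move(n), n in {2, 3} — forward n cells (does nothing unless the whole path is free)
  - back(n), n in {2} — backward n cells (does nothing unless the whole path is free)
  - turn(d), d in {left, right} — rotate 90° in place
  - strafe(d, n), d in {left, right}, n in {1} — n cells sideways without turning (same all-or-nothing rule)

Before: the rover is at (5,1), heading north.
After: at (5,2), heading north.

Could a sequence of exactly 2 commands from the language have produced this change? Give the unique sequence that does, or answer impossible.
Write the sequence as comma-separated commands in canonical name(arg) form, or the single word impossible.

key: still facing N at the end — nothing in the sequence rotates
t0: at (5,1), heading north
step 1 (move(3)): at (5,4), heading north
step 2 (back(2)): at (5,2), heading north
no rival 2-sequence matches.

move(3), back(2)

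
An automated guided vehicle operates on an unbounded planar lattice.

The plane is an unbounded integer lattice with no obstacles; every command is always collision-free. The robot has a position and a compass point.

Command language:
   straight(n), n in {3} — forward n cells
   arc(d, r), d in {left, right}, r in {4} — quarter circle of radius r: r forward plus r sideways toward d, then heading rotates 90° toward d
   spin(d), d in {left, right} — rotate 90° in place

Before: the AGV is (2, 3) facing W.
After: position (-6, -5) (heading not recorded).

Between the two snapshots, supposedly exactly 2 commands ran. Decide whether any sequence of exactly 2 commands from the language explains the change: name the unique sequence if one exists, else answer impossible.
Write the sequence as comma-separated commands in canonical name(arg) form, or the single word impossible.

key: order matters: swapping arc(left, 4) and arc(right, 4) lands elsewhere
begin: (2, 3) facing W
[1] after arc(left, 4): (-2, -1) facing S
[2] after arc(right, 4): (-6, -5) facing W
all 25 alternatives checked — unique.

arc(left, 4), arc(right, 4)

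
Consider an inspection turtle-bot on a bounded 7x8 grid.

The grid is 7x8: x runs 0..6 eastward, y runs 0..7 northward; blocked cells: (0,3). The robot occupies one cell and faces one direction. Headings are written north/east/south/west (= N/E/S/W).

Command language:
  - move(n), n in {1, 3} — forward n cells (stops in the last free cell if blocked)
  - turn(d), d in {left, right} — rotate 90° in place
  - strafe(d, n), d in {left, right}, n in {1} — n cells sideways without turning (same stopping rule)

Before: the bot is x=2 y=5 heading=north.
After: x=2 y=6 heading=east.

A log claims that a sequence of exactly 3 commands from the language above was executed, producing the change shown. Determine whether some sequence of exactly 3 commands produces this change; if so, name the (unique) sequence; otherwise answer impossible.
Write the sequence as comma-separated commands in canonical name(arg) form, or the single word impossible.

key: move(3) runs into the grid edge before its full distance
initial: x=2 y=5 heading=north
1. move(3) → x=2 y=7 heading=north
2. turn(right) → x=2 y=7 heading=east
3. strafe(right, 1) → x=2 y=6 heading=east
uniquely the one of 216 3-step routes that fits.

move(3), turn(right), strafe(right, 1)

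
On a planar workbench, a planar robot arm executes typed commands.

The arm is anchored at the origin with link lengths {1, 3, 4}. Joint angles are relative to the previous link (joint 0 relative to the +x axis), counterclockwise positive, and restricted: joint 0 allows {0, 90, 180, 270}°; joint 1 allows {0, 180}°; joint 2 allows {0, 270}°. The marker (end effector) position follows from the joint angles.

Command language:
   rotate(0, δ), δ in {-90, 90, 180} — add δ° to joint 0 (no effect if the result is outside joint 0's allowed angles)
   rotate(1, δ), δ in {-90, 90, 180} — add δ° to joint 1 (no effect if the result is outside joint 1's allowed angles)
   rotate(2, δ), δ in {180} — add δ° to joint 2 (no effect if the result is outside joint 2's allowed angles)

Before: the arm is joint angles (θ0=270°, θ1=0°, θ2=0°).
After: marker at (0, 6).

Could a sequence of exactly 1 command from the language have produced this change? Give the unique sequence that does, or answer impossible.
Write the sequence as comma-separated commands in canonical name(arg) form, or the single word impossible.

rotate(1, 180)

t0: joint angles (θ0=270°, θ1=0°, θ2=0°)
step 1 (rotate(1, 180)): joint angles (θ0=270°, θ1=180°, θ2=0°)
no other 1-command option fits: unique.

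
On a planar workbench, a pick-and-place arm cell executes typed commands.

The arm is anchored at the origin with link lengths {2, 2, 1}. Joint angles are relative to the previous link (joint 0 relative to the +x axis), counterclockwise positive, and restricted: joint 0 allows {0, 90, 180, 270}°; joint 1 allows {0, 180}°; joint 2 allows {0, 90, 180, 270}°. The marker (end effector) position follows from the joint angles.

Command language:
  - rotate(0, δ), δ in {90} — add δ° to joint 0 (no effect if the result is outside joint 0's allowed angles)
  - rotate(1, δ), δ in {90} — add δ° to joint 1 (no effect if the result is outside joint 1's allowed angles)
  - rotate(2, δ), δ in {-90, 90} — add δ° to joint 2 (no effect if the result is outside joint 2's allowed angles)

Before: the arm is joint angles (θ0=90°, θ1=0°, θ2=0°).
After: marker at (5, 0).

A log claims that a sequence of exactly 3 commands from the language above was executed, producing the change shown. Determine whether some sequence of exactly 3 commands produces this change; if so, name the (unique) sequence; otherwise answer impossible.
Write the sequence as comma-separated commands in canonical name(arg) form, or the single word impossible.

rotate(0, 90), rotate(0, 90), rotate(0, 90)

start: joint angles (θ0=90°, θ1=0°, θ2=0°)
[1] after rotate(0, 90): joint angles (θ0=180°, θ1=0°, θ2=0°)
[2] after rotate(0, 90): joint angles (θ0=270°, θ1=0°, θ2=0°)
[3] after rotate(0, 90): joint angles (θ0=0°, θ1=0°, θ2=0°)
no rival 3-sequence matches.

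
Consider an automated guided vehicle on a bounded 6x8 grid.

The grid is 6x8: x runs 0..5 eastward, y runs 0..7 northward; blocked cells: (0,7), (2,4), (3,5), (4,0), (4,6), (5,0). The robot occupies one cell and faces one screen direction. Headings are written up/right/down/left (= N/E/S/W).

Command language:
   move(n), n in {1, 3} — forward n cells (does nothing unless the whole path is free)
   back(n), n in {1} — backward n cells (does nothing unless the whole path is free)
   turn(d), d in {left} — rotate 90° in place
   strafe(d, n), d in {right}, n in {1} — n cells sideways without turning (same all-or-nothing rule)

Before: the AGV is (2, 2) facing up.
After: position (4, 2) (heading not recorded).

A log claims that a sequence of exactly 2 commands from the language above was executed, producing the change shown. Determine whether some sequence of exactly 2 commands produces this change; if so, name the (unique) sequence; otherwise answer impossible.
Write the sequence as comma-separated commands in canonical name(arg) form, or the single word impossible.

strafe(right, 1), strafe(right, 1)

start: (2, 2) facing up
step 1 (strafe(right, 1)): (3, 2) facing up
step 2 (strafe(right, 1)): (4, 2) facing up
no rival 2-sequence matches.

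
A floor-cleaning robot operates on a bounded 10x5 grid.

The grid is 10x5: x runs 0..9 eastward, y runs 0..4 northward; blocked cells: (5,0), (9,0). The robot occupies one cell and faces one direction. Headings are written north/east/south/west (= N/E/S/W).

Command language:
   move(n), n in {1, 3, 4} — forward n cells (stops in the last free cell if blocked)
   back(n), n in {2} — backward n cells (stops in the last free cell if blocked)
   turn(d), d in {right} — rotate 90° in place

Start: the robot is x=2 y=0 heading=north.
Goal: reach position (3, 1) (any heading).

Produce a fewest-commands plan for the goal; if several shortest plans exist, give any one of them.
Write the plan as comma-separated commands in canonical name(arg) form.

move(1), turn(right), move(1)

from: x=2 y=0 heading=north
[1] after move(1): x=2 y=1 heading=north
[2] after turn(right): x=2 y=1 heading=east
[3] after move(1): x=3 y=1 heading=east
minimal: 3 command(s), checked below 3.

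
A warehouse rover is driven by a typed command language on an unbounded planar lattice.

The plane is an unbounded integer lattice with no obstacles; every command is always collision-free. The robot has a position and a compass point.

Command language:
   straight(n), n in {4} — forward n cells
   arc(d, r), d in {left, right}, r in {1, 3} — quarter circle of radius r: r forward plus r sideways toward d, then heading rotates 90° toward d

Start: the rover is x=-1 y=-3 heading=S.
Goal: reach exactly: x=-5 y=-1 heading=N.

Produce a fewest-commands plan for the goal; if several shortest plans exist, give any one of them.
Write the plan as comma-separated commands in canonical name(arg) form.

t0: x=-1 y=-3 heading=S
t=1 arc(right, 1) ⇒ x=-2 y=-4 heading=W
t=2 arc(right, 3) ⇒ x=-5 y=-1 heading=N
nothing shorter than 2 reaches the goal.

arc(right, 1), arc(right, 3)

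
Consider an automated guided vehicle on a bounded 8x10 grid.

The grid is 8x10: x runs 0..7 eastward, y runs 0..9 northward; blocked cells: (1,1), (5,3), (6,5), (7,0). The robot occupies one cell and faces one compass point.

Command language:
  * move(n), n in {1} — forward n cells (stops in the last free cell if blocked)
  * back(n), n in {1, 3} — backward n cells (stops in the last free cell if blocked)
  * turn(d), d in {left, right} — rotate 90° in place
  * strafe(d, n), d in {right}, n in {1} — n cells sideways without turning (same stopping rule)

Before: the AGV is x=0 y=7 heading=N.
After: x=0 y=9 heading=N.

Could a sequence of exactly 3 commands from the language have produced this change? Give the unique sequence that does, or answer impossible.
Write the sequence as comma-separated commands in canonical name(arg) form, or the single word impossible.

key: the third move(1) runs into the grid edge before its full distance
initial: x=0 y=7 heading=N
1. move(1) → x=0 y=8 heading=N
2. move(1) → x=0 y=9 heading=N
3. move(1) → x=0 y=9 heading=N
uniquely the one of 216 3-step routes that fits.

move(1), move(1), move(1)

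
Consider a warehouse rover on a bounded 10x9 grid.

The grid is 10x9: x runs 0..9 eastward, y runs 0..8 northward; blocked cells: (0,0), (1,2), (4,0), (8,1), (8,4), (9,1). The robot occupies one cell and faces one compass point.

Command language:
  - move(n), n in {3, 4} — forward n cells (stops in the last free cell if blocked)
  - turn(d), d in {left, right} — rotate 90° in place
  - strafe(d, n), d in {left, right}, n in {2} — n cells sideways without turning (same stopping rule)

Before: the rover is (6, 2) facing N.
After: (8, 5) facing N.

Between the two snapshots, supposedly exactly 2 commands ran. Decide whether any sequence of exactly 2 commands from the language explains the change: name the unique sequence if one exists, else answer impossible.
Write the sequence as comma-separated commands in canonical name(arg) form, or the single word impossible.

key: heading stays N — no command in the sequence turns
initial: (6, 2) facing N
[1] after move(3): (6, 5) facing N
[2] after strafe(right, 2): (8, 5) facing N
uniquely the one of 36 2-step routes that fits.

move(3), strafe(right, 2)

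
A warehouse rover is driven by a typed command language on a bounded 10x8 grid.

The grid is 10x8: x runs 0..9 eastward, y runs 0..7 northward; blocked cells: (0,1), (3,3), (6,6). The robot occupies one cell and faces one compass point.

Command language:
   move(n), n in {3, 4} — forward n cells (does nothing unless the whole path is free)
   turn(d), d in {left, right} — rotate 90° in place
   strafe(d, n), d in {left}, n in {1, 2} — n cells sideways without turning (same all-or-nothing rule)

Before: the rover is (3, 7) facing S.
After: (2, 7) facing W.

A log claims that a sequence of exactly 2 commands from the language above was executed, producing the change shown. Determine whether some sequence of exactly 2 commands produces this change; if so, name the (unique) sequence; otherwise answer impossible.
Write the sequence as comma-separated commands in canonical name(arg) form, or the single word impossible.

impossible

no 2-step route produces this change.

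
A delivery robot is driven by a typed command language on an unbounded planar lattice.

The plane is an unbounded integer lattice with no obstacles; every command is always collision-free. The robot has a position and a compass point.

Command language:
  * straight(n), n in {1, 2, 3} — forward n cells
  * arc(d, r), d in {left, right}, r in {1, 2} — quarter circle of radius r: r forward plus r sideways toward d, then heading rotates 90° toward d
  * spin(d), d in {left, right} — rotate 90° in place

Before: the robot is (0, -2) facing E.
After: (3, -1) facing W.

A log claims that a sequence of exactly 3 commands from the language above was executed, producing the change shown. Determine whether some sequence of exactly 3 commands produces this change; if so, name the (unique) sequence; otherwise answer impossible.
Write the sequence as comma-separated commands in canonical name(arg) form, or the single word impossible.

straight(2), arc(left, 1), spin(left)

key: position moved to (3,-1) AND the heading swung to W — translation plus rotation needed
initial: (0, -2) facing E
t=1 straight(2) ⇒ (2, -2) facing E
t=2 arc(left, 1) ⇒ (3, -1) facing N
t=3 spin(left) ⇒ (3, -1) facing W
no other 3-command option fits: unique.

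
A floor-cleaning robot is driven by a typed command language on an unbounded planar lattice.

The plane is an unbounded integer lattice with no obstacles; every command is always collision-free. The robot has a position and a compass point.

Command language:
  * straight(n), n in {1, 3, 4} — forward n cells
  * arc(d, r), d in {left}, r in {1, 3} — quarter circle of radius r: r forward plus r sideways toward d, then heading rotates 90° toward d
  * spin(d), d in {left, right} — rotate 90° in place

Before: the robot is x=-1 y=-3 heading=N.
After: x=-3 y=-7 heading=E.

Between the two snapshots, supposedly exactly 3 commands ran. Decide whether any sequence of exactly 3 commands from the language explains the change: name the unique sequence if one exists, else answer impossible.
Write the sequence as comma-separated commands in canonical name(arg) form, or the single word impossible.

spin(left), arc(left, 3), arc(left, 1)

key: position moved to (-3,-7) AND the heading swung to E — translation plus rotation needed
begin: x=-1 y=-3 heading=N
1. spin(left) → x=-1 y=-3 heading=W
2. arc(left, 3) → x=-4 y=-6 heading=S
3. arc(left, 1) → x=-3 y=-7 heading=E
uniquely the one of 343 3-step routes that fits.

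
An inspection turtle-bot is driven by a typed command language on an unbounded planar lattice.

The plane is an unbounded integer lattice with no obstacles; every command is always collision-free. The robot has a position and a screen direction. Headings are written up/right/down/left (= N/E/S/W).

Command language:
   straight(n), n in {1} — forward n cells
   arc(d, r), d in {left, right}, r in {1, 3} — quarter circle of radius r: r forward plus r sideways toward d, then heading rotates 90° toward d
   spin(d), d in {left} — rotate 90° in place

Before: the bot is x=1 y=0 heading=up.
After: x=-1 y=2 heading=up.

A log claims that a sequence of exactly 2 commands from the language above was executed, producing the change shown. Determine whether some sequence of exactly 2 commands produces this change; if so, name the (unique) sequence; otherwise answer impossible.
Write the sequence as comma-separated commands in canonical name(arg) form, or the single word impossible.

key: running arc(right, 1) before arc(left, 1) would end elsewhere — order is forced
start: x=1 y=0 heading=up
1. arc(left, 1) → x=0 y=1 heading=left
2. arc(right, 1) → x=-1 y=2 heading=up
uniquely the one of 36 2-step routes that fits.

arc(left, 1), arc(right, 1)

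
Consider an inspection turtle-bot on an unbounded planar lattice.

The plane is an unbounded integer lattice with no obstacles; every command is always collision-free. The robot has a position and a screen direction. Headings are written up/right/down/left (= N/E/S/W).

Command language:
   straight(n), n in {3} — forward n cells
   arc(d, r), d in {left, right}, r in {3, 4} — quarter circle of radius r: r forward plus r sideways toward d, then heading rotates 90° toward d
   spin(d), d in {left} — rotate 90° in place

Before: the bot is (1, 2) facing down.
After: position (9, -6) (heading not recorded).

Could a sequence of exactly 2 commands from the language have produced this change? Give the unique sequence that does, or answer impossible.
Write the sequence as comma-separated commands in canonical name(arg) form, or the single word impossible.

key: order matters: swapping arc(left, 4) and arc(right, 4) lands elsewhere
start: (1, 2) facing down
[1] after arc(left, 4): (5, -2) facing right
[2] after arc(right, 4): (9, -6) facing down
uniquely the one of 36 2-step routes that fits.

arc(left, 4), arc(right, 4)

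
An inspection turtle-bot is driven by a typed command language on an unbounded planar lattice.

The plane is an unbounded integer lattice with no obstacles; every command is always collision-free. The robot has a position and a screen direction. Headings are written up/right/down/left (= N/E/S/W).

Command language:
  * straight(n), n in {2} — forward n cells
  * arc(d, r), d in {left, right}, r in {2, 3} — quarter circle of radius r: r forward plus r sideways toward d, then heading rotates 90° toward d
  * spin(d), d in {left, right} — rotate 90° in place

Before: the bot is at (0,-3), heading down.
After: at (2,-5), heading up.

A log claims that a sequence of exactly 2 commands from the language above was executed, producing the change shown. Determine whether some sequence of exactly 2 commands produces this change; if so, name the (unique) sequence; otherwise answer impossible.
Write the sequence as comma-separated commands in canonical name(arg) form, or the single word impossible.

key: order matters: swapping arc(left, 2) and spin(left) lands elsewhere
t0: at (0,-3), heading down
step 1 (arc(left, 2)): at (2,-5), heading right
step 2 (spin(left)): at (2,-5), heading up
no rival 2-sequence matches.

arc(left, 2), spin(left)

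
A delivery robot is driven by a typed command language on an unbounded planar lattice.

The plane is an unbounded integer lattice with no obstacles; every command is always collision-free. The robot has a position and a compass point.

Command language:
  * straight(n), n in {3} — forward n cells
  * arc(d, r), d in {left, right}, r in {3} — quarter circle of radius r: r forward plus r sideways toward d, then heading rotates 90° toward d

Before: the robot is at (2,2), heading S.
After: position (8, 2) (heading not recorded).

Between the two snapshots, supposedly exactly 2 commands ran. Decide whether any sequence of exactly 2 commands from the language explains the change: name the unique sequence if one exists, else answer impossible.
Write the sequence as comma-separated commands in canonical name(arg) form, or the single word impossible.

initial: at (2,2), heading S
t=1 arc(left, 3) ⇒ at (5,-1), heading E
t=2 arc(left, 3) ⇒ at (8,2), heading N
no other 2-command option fits: unique.

arc(left, 3), arc(left, 3)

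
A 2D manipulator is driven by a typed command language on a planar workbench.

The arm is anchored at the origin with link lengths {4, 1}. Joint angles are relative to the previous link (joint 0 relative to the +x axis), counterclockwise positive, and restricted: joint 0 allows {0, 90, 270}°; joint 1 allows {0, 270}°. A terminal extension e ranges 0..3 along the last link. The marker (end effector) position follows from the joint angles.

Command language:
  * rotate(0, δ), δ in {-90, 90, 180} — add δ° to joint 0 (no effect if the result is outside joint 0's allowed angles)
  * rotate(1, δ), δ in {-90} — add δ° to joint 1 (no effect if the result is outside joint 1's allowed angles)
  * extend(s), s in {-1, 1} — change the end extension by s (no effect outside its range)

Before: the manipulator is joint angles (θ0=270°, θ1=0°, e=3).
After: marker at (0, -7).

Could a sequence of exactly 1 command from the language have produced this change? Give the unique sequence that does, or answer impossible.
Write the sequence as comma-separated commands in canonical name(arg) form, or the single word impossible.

extend(-1)

initial: joint angles (θ0=270°, θ1=0°, e=3)
step 1 (extend(-1)): joint angles (θ0=270°, θ1=0°, e=2)
no rival 1-sequence matches.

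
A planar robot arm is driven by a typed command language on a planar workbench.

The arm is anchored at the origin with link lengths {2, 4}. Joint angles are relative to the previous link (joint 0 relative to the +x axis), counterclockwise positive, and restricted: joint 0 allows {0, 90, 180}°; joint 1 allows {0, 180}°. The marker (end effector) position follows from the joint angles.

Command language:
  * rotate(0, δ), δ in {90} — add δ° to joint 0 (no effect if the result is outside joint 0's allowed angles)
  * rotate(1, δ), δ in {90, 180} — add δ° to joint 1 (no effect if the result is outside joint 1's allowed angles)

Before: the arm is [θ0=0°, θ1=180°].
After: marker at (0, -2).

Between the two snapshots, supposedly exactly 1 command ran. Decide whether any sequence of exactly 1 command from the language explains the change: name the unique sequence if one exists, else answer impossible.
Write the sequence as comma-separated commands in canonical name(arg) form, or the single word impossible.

start: [θ0=0°, θ1=180°]
step 1 (rotate(0, 90)): [θ0=90°, θ1=180°]
no rival 1-sequence matches.

rotate(0, 90)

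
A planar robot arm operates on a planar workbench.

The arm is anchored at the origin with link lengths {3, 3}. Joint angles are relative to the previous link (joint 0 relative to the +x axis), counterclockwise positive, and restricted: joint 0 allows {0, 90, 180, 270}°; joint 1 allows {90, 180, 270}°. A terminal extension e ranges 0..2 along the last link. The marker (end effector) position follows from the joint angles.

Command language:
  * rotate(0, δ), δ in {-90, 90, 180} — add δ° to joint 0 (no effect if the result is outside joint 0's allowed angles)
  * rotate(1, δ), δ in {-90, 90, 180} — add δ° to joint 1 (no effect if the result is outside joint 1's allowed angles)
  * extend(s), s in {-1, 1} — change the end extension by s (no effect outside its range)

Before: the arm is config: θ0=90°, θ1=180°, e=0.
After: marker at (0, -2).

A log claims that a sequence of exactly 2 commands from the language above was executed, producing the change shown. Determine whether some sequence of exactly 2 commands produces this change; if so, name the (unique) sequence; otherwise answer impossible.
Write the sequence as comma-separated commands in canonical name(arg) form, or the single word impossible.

begin: config: θ0=90°, θ1=180°, e=0
[1] after extend(1): config: θ0=90°, θ1=180°, e=1
[2] after extend(1): config: θ0=90°, θ1=180°, e=2
uniquely the one of 64 2-step routes that fits.

extend(1), extend(1)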